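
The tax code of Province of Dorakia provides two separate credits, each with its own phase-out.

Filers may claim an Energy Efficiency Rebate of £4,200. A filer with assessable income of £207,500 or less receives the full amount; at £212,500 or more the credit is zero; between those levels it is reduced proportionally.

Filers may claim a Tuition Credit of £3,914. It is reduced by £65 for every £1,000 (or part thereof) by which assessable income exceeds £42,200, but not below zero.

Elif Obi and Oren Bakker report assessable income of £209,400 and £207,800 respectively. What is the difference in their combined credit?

Elif (£209,400): Energy Efficiency Rebate: £209,400 is £1,900 into a £5,000 phase-out range, leaving 3,100/5,000 of the credit: £4,200 × 3,100/5,000 = £2,604. Tuition Credit: income exceeds £42,200 by £167,200 → 168 increments × £65 = £10,920 ≥ base, so the credit is £0. total £2,604 + £0 = £2,604
Oren (£207,800): Energy Efficiency Rebate: £207,800 is £300 into a £5,000 phase-out range, leaving 4,700/5,000 of the credit: £4,200 × 4,700/5,000 = £3,948. Tuition Credit: income exceeds £42,200 by £165,600 → 166 increments × £65 = £10,790 ≥ base, so the credit is £0. total £3,948 + £0 = £3,948
Difference: |£2,604 − £3,948| = £1,344.

£1,344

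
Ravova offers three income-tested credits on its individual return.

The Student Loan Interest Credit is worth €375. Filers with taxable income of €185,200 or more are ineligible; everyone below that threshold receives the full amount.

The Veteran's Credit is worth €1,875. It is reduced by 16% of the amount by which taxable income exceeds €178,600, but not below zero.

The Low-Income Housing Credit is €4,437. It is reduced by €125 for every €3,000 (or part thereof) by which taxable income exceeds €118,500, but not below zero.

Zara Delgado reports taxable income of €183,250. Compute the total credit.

Student Loan Interest Credit: €183,250 is below the €185,200 cutoff, so the full €375 applies.
Veteran's Credit: 16% of the €4,650 excess over €178,600 is €744; credit = €1,875 − €744 = €1,131.
Low-Income Housing Credit: income exceeds €118,500 by €64,750, which is 22 full-or-partial €3,000 increments; reduction = 22 × €125 = €2,750, leaving €1,687.
Total: €375 + €1,131 + €1,687 = €3,193.

€3,193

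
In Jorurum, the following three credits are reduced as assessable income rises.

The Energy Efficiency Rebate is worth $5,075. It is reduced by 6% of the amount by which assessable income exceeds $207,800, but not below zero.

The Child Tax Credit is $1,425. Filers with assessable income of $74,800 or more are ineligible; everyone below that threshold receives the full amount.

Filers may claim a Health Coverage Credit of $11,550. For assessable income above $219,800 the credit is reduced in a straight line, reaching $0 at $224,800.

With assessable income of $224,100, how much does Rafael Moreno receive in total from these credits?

$5,714

Energy Efficiency Rebate: 6% of the $16,300 excess over $207,800 is $978; credit = $5,075 − $978 = $4,097.
Child Tax Credit: $224,100 meets or exceeds the $74,800 cutoff, so the credit is $0.
Health Coverage Credit: $224,100 is $4,300 into a $5,000 phase-out range, leaving 700/5,000 of the credit: $11,550 × 700/5,000 = $1,617.
Total: $4,097 + $0 + $1,617 = $5,714.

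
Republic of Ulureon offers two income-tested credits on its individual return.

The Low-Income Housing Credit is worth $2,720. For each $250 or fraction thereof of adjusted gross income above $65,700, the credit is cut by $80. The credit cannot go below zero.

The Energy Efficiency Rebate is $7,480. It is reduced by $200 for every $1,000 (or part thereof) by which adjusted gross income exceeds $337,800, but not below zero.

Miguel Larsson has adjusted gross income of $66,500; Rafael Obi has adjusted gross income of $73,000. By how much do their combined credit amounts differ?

$2,080

Miguel ($66,500): Low-Income Housing Credit: income exceeds $65,700 by $800, which is 4 full-or-partial $250 increments; reduction = 4 × $80 = $320, leaving $2,400. Energy Efficiency Rebate: $66,500 is at or below the $337,800 threshold, so the full $7,480 applies. total $2,400 + $7,480 = $9,880
Rafael ($73,000): Low-Income Housing Credit: income exceeds $65,700 by $7,300, which is 30 full-or-partial $250 increments; reduction = 30 × $80 = $2,400, leaving $320. Energy Efficiency Rebate: $73,000 is at or below the $337,800 threshold, so the full $7,480 applies. total $320 + $7,480 = $7,800
Difference: |$9,880 − $7,800| = $2,080.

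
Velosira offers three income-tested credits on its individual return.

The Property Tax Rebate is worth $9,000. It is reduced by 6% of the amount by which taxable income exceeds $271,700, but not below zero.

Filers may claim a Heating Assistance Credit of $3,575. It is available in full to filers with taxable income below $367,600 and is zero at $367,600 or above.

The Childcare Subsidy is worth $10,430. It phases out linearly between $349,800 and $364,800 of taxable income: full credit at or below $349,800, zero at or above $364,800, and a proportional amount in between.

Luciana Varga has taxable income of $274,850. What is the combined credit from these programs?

Property Tax Rebate: 6% of the $3,150 excess over $271,700 is $189; credit = $9,000 − $189 = $8,811.
Heating Assistance Credit: $274,850 is below the $367,600 cutoff, so the full $3,575 applies.
Childcare Subsidy: $274,850 is at or below the $349,800 threshold, so the full $10,430 applies.
Total: $8,811 + $3,575 + $10,430 = $22,816.

$22,816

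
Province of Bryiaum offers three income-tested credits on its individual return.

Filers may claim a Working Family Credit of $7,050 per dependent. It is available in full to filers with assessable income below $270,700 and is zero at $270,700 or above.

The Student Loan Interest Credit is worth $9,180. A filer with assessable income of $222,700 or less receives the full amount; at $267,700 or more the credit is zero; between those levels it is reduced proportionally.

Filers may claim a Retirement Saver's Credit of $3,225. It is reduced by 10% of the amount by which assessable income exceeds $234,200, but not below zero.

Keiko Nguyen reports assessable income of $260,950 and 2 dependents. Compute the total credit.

Working Family Credit: base = 2 × $7,050 = $14,100. $260,950 is below the $270,700 cutoff, so the full $14,100 applies.
Student Loan Interest Credit: $260,950 is $38,250 into a $45,000 phase-out range, leaving 6,750/45,000 of the credit: $9,180 × 6,750/45,000 = $1,377.
Retirement Saver's Credit: 10% of the $26,750 excess over $234,200 is $2,675; credit = $3,225 − $2,675 = $550.
Total: $14,100 + $1,377 + $550 = $16,027.

$16,027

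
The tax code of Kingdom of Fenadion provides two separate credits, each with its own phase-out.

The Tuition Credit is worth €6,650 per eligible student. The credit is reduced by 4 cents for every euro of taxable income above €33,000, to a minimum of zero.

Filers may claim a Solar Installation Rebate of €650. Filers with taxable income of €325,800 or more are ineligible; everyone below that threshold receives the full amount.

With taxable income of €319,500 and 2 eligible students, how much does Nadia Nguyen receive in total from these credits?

Tuition Credit: base = 2 × €6,650 = €13,300. 4% of the €286,500 excess over €33,000 is €11,460; credit = €13,300 − €11,460 = €1,840.
Solar Installation Rebate: €319,500 is below the €325,800 cutoff, so the full €650 applies.
Total: €1,840 + €650 = €2,490.

€2,490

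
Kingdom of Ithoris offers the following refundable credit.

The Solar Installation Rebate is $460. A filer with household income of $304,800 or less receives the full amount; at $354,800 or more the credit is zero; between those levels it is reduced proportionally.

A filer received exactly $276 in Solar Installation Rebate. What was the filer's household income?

$324,800

$276 is 276/460 of the full $460, so 184/460 of the $50,000 range has been used: income = $304,800 + $50,000 × 184/460 = $324,800.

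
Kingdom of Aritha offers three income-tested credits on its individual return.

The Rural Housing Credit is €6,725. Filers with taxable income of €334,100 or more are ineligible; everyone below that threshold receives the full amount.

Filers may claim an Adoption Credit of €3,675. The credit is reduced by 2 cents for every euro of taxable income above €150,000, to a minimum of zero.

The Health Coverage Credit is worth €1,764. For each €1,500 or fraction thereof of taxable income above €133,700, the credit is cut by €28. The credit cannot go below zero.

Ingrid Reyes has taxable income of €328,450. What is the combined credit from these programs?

€6,831

Rural Housing Credit: €328,450 is below the €334,100 cutoff, so the full €6,725 applies.
Adoption Credit: 2% of the €178,450 excess over €150,000 is €3,569; credit = €3,675 − €3,569 = €106.
Health Coverage Credit: income exceeds €133,700 by €194,750 → 130 increments × €28 = €3,640 ≥ base, so the credit is €0.
Total: €6,725 + €106 + €0 = €6,831.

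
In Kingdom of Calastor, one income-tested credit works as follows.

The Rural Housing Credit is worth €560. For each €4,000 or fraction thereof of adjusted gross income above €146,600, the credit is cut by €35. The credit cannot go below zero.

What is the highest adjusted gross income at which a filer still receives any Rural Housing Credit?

After 15 increments the reduction is 15 × €35 = €525, leaving €35; one more increment wipes it out. Increment 15 ends at excess 15 × €4,000 = €60,000, so the highest qualifying income is €146,600 + €60,000 = €206,600.

€206,600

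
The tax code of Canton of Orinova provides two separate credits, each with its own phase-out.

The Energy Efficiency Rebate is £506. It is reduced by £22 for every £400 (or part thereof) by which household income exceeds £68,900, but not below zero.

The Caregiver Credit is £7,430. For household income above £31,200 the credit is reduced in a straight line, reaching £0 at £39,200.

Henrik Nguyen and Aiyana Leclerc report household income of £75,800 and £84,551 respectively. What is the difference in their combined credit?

Henrik (£75,800): Energy Efficiency Rebate: income exceeds £68,900 by £6,900, which is 18 full-or-partial £400 increments; reduction = 18 × £22 = £396, leaving £110. Caregiver Credit: £75,800 is at or above £39,200, so the credit is £0. total £110 + £0 = £110
Aiyana (£84,551): Energy Efficiency Rebate: income exceeds £68,900 by £15,651 → 40 increments × £22 = £880 ≥ base, so the credit is £0. Caregiver Credit: £84,551 is at or above £39,200, so the credit is £0. total £0 + £0 = £0
Difference: |£110 − £0| = £110.

£110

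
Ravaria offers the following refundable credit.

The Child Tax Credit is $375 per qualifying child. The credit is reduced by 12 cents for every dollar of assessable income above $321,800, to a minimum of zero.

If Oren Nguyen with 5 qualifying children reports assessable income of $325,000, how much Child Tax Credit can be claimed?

Child Tax Credit: base = 5 × $375 = $1,875. 12% of the $3,200 excess over $321,800 is $384; credit = $1,875 − $384 = $1,491.

$1,491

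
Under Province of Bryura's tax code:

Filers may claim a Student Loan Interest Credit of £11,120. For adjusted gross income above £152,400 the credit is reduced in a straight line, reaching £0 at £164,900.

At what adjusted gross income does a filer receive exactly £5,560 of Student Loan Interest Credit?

£158,650

£5,560 is 5,560/11,120 of the full £11,120, so 5,560/11,120 of the £12,500 range has been used: income = £152,400 + £12,500 × 5,560/11,120 = £158,650.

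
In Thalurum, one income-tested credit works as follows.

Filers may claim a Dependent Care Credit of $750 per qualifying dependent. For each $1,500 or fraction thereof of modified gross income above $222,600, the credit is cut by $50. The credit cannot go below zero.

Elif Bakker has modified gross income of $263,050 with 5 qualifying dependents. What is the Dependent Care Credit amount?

Dependent Care Credit: base = 5 × $750 = $3,750. income exceeds $222,600 by $40,450, which is 27 full-or-partial $1,500 increments; reduction = 27 × $50 = $1,350, leaving $2,400.

$2,400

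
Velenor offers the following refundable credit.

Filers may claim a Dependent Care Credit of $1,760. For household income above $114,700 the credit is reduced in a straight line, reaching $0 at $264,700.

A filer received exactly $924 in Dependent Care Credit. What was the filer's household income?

$924 is 924/1,760 of the full $1,760, so 836/1,760 of the $150,000 range has been used: income = $114,700 + $150,000 × 836/1,760 = $185,950.

$185,950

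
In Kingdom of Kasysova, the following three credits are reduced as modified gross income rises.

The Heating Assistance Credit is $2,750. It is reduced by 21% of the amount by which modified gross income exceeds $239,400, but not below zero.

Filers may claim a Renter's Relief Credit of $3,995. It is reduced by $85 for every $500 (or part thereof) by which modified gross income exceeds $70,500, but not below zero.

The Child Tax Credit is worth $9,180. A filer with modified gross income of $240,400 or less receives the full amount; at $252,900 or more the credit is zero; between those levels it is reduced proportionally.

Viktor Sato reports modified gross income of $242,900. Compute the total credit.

$9,359

Heating Assistance Credit: 21% of the $3,500 excess over $239,400 is $735; credit = $2,750 − $735 = $2,015.
Renter's Relief Credit: income exceeds $70,500 by $172,400 → 345 increments × $85 = $29,325 ≥ base, so the credit is $0.
Child Tax Credit: $242,900 is $2,500 into a $12,500 phase-out range, leaving 10,000/12,500 of the credit: $9,180 × 10,000/12,500 = $7,344.
Total: $2,015 + $0 + $7,344 = $9,359.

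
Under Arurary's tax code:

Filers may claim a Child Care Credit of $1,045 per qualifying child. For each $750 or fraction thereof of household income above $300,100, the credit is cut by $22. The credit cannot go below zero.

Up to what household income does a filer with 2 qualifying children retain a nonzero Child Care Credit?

Full credit = 2 × $1,045 = $2,090.
After 94 increments the reduction is 94 × $22 = $2,068, leaving $22; one more increment wipes it out. Increment 94 ends at excess 94 × $750 = $70,500, so the highest qualifying income is $300,100 + $70,500 = $370,600.

$370,600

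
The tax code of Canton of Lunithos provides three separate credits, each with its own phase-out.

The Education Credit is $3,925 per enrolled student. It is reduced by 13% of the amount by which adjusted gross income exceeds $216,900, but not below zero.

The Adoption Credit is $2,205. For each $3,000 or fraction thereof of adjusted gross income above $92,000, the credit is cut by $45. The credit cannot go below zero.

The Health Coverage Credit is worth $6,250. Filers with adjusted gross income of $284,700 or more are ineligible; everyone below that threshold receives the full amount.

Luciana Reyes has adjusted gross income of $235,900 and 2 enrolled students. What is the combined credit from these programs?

$11,675

Education Credit: base = 2 × $3,925 = $7,850. 13% of the $19,000 excess over $216,900 is $2,470; credit = $7,850 − $2,470 = $5,380.
Adoption Credit: income exceeds $92,000 by $143,900, which is 48 full-or-partial $3,000 increments; reduction = 48 × $45 = $2,160, leaving $45.
Health Coverage Credit: $235,900 is below the $284,700 cutoff, so the full $6,250 applies.
Total: $5,380 + $45 + $6,250 = $11,675.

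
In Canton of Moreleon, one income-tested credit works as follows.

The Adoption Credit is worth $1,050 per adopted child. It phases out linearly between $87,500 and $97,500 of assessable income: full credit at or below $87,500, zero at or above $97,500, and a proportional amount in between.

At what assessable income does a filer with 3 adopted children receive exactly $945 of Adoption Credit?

Full credit = 3 × $1,050 = $3,150.
$945 is 945/3,150 of the full $3,150, so 2,205/3,150 of the $10,000 range has been used: income = $87,500 + $10,000 × 2,205/3,150 = $94,500.

$94,500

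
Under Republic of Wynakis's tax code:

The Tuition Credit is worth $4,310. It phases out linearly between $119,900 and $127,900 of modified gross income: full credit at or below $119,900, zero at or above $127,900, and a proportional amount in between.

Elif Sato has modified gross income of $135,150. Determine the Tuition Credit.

$0

Tuition Credit: $135,150 is at or above $127,900, so the credit is $0.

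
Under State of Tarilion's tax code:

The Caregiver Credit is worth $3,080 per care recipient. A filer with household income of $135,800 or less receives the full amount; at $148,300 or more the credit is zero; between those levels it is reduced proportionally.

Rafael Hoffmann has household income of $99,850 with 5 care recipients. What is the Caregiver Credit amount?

$15,400

Caregiver Credit: base = 5 × $3,080 = $15,400. $99,850 is at or below the $135,800 threshold, so the full $15,400 applies.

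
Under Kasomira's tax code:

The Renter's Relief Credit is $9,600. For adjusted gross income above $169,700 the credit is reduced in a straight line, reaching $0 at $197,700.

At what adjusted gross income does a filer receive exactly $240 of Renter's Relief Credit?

$197,000

$240 is 240/9,600 of the full $9,600, so 9,360/9,600 of the $28,000 range has been used: income = $169,700 + $28,000 × 9,360/9,600 = $197,000.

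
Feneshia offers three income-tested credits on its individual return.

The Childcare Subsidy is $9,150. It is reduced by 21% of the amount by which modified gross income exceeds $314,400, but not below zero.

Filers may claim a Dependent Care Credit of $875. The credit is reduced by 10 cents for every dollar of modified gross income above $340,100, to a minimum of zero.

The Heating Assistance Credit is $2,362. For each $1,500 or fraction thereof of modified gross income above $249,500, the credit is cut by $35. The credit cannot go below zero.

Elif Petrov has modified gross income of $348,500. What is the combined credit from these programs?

$2,076

Childcare Subsidy: 21% of the $34,100 excess over $314,400 is $7,161; credit = $9,150 − $7,161 = $1,989.
Dependent Care Credit: 10% of the $8,400 excess over $340,100 is $840; credit = $875 − $840 = $35.
Heating Assistance Credit: income exceeds $249,500 by $99,000, which is 66 full-or-partial $1,500 increments; reduction = 66 × $35 = $2,310, leaving $52.
Total: $1,989 + $35 + $52 = $2,076.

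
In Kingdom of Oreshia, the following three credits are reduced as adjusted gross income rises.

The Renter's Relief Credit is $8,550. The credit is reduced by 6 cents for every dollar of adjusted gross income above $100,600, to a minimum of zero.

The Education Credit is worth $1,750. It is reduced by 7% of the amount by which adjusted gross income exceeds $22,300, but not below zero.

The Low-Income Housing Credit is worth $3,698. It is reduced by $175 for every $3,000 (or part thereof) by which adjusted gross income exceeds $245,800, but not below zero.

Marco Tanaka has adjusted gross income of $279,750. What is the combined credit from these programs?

Renter's Relief Credit: 6% of the $179,150 excess over $100,600 is $10,749 ≥ base, so the credit is $0.
Education Credit: 7% of the $257,450 excess over $22,300 is $18,021.50 ≥ base, so the credit is $0.
Low-Income Housing Credit: income exceeds $245,800 by $33,950, which is 12 full-or-partial $3,000 increments; reduction = 12 × $175 = $2,100, leaving $1,598.
Total: $0 + $0 + $1,598 = $1,598.

$1,598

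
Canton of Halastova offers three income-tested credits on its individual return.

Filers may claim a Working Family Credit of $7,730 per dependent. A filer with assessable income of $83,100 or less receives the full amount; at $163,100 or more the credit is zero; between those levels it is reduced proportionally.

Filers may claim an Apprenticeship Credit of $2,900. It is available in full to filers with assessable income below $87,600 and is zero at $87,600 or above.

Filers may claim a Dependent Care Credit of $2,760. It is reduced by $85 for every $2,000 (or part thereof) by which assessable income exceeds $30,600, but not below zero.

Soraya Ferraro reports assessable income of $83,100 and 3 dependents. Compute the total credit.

$26,555

Working Family Credit: base = 3 × $7,730 = $23,190. $83,100 is at or below the $83,100 threshold, so the full $23,190 applies.
Apprenticeship Credit: $83,100 is below the $87,600 cutoff, so the full $2,900 applies.
Dependent Care Credit: income exceeds $30,600 by $52,500, which is 27 full-or-partial $2,000 increments; reduction = 27 × $85 = $2,295, leaving $465.
Total: $23,190 + $2,900 + $465 = $26,555.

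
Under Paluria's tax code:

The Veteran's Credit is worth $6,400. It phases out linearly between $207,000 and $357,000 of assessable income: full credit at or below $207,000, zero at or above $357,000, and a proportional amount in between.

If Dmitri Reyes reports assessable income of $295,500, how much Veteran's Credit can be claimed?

Veteran's Credit: $295,500 is $88,500 into a $150,000 phase-out range, leaving 61,500/150,000 of the credit: $6,400 × 61,500/150,000 = $2,624.

$2,624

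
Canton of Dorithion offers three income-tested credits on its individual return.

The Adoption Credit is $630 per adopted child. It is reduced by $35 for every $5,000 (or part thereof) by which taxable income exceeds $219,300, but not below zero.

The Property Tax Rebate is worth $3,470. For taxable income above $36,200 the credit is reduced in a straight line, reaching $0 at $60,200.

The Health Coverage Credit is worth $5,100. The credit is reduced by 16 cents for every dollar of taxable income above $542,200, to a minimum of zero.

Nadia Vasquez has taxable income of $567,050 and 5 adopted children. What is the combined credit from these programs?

Adoption Credit: base = 5 × $630 = $3,150. income exceeds $219,300 by $347,750, which is 70 full-or-partial $5,000 increments; reduction = 70 × $35 = $2,450, leaving $700.
Property Tax Rebate: $567,050 is at or above $60,200, so the credit is $0.
Health Coverage Credit: 16% of the $24,850 excess over $542,200 is $3,976; credit = $5,100 − $3,976 = $1,124.
Total: $700 + $0 + $1,124 = $1,824.

$1,824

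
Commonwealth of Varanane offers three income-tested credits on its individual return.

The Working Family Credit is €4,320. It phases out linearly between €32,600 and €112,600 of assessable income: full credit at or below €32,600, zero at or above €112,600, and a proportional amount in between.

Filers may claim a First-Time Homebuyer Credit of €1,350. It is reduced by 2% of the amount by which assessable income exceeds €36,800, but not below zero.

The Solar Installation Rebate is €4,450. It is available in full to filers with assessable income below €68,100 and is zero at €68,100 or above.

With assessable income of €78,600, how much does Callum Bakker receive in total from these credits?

Working Family Credit: €78,600 is €46,000 into a €80,000 phase-out range, leaving 34,000/80,000 of the credit: €4,320 × 34,000/80,000 = €1,836.
First-Time Homebuyer Credit: 2% of the €41,800 excess over €36,800 is €836; credit = €1,350 − €836 = €514.
Solar Installation Rebate: €78,600 meets or exceeds the €68,100 cutoff, so the credit is €0.
Total: €1,836 + €514 + €0 = €2,350.

€2,350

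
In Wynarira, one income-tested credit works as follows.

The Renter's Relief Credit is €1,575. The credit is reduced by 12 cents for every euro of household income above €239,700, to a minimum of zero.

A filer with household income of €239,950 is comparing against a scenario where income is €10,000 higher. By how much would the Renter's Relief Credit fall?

At €239,950 — 12% of the €250 excess over €239,700 is €30; credit = €1,575 − €30 = €1,545.
At €249,950 — 12% of the €10,250 excess over €239,700 is €1,230; credit = €1,575 − €1,230 = €345.
Lost: €1,545 − €345 = €1,200.

€1,200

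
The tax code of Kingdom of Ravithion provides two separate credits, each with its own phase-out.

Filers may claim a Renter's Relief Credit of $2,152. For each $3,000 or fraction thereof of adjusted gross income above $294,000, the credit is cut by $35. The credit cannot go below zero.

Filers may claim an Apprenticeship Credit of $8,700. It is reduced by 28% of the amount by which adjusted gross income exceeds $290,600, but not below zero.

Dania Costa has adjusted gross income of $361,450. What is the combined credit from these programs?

Renter's Relief Credit: income exceeds $294,000 by $67,450, which is 23 full-or-partial $3,000 increments; reduction = 23 × $35 = $805, leaving $1,347.
Apprenticeship Credit: 28% of the $70,850 excess over $290,600 is $19,838 ≥ base, so the credit is $0.
Total: $1,347 + $0 = $1,347.

$1,347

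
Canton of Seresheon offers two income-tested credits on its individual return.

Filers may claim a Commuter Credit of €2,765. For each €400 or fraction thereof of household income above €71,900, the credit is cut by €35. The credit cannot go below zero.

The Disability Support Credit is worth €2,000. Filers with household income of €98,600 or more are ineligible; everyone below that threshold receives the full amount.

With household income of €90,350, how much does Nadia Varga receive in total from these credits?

€3,120

Commuter Credit: income exceeds €71,900 by €18,450, which is 47 full-or-partial €400 increments; reduction = 47 × €35 = €1,645, leaving €1,120.
Disability Support Credit: €90,350 is below the €98,600 cutoff, so the full €2,000 applies.
Total: €1,120 + €2,000 = €3,120.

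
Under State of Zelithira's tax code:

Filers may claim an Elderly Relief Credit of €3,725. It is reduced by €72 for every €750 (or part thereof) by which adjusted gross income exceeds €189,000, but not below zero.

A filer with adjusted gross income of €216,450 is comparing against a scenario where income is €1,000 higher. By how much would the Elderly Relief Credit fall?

At €216,450 — income exceeds €189,000 by €27,450, which is 37 full-or-partial €750 increments; reduction = 37 × €72 = €2,664, leaving €1,061.
At €217,450 — income exceeds €189,000 by €28,450, which is 38 full-or-partial €750 increments; reduction = 38 × €72 = €2,736, leaving €989.
Lost: €1,061 − €989 = €72.

€72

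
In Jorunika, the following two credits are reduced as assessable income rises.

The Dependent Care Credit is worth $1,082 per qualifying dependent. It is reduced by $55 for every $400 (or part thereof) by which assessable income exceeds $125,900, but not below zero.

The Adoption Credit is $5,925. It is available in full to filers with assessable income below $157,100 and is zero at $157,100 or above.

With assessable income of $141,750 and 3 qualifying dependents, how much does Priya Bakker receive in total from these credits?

Dependent Care Credit: base = 3 × $1,082 = $3,246. income exceeds $125,900 by $15,850, which is 40 full-or-partial $400 increments; reduction = 40 × $55 = $2,200, leaving $1,046.
Adoption Credit: $141,750 is below the $157,100 cutoff, so the full $5,925 applies.
Total: $1,046 + $5,925 = $6,971.

$6,971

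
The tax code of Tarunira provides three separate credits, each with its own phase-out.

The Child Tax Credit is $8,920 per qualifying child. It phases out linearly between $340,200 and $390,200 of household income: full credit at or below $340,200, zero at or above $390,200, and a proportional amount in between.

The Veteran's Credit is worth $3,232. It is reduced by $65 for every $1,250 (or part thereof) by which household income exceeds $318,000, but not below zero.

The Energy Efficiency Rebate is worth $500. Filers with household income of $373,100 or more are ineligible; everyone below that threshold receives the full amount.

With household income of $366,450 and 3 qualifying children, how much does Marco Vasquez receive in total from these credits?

$13,908

Child Tax Credit: base = 3 × $8,920 = $26,760. $366,450 is $26,250 into a $50,000 phase-out range, leaving 23,750/50,000 of the credit: $26,760 × 23,750/50,000 = $12,711.
Veteran's Credit: income exceeds $318,000 by $48,450, which is 39 full-or-partial $1,250 increments; reduction = 39 × $65 = $2,535, leaving $697.
Energy Efficiency Rebate: $366,450 is below the $373,100 cutoff, so the full $500 applies.
Total: $12,711 + $697 + $500 = $13,908.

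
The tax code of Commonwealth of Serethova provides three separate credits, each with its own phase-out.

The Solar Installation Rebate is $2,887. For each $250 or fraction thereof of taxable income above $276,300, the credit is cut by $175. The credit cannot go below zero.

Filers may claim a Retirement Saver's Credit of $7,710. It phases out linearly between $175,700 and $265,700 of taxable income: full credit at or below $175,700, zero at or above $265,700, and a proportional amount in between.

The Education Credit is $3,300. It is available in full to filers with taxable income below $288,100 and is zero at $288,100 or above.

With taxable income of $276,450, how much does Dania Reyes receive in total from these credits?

$6,012

Solar Installation Rebate: income exceeds $276,300 by $150, which is 1 full-or-partial $250 increment; reduction = 1 × $175 = $175, leaving $2,712.
Retirement Saver's Credit: $276,450 is at or above $265,700, so the credit is $0.
Education Credit: $276,450 is below the $288,100 cutoff, so the full $3,300 applies.
Total: $2,712 + $0 + $3,300 = $6,012.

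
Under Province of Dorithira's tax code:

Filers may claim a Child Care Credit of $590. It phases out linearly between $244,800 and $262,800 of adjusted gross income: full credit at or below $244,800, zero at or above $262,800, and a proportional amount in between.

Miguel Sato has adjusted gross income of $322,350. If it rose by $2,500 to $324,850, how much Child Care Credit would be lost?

$0

At $322,350 — $322,350 is at or above $262,800, so the credit is $0.
At $324,850 — $324,850 is at or above $262,800, so the credit is $0.
Lost: $0 − $0 = $0.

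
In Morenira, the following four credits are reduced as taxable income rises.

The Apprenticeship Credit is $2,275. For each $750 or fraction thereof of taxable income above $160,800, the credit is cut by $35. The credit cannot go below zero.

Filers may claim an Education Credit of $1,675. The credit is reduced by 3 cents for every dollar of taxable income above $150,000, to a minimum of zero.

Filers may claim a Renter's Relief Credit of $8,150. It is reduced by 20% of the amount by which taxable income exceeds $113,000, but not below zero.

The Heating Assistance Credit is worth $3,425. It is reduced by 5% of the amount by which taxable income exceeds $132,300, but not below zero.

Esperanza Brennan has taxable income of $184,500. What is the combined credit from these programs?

Apprenticeship Credit: income exceeds $160,800 by $23,700, which is 32 full-or-partial $750 increments; reduction = 32 × $35 = $1,120, leaving $1,155.
Education Credit: 3% of the $34,500 excess over $150,000 is $1,035; credit = $1,675 − $1,035 = $640.
Renter's Relief Credit: 20% of the $71,500 excess over $113,000 is $14,300 ≥ base, so the credit is $0.
Heating Assistance Credit: 5% of the $52,200 excess over $132,300 is $2,610; credit = $3,425 − $2,610 = $815.
Total: $1,155 + $640 + $0 + $815 = $2,610.

$2,610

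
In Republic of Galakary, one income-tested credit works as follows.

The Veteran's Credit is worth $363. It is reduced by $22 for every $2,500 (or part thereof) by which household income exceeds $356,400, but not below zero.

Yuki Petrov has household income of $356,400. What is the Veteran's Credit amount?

$363

Veteran's Credit: $356,400 is at or below the $356,400 threshold, so the full $363 applies.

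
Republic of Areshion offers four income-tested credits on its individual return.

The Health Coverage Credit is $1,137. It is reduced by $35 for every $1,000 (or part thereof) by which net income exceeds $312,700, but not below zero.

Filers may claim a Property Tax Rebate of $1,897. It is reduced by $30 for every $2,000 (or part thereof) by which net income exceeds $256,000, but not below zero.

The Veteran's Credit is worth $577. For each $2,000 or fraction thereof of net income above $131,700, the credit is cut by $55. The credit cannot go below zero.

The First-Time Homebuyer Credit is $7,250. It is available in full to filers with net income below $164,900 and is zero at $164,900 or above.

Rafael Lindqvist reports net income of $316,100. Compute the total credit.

$1,964

Health Coverage Credit: income exceeds $312,700 by $3,400, which is 4 full-or-partial $1,000 increments; reduction = 4 × $35 = $140, leaving $997.
Property Tax Rebate: income exceeds $256,000 by $60,100, which is 31 full-or-partial $2,000 increments; reduction = 31 × $30 = $930, leaving $967.
Veteran's Credit: income exceeds $131,700 by $184,400 → 93 increments × $55 = $5,115 ≥ base, so the credit is $0.
First-Time Homebuyer Credit: $316,100 meets or exceeds the $164,900 cutoff, so the credit is $0.
Total: $997 + $967 + $0 + $0 = $1,964.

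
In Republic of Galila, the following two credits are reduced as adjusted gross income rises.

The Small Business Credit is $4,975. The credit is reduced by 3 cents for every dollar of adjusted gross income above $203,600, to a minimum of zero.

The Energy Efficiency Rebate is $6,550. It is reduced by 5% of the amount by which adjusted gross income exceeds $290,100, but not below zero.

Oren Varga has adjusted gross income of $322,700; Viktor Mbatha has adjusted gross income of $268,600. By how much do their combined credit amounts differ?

Oren ($322,700): Small Business Credit: 3% of the $119,100 excess over $203,600 is $3,573; credit = $4,975 − $3,573 = $1,402. Energy Efficiency Rebate: 5% of the $32,600 excess over $290,100 is $1,630; credit = $6,550 − $1,630 = $4,920. total $1,402 + $4,920 = $6,322
Viktor ($268,600): Small Business Credit: 3% of the $65,000 excess over $203,600 is $1,950; credit = $4,975 − $1,950 = $3,025. Energy Efficiency Rebate: $268,600 is at or below the $290,100 threshold, so the full $6,550 applies. total $3,025 + $6,550 = $9,575
Difference: |$6,322 − $9,575| = $3,253.

$3,253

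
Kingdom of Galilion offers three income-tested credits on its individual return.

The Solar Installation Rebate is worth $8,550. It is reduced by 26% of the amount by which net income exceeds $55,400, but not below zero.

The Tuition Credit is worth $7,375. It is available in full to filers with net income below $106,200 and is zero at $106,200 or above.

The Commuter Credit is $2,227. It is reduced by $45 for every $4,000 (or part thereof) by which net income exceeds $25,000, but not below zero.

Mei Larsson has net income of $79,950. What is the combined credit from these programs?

Solar Installation Rebate: 26% of the $24,550 excess over $55,400 is $6,383; credit = $8,550 − $6,383 = $2,167.
Tuition Credit: $79,950 is below the $106,200 cutoff, so the full $7,375 applies.
Commuter Credit: income exceeds $25,000 by $54,950, which is 14 full-or-partial $4,000 increments; reduction = 14 × $45 = $630, leaving $1,597.
Total: $2,167 + $7,375 + $1,597 = $11,139.

$11,139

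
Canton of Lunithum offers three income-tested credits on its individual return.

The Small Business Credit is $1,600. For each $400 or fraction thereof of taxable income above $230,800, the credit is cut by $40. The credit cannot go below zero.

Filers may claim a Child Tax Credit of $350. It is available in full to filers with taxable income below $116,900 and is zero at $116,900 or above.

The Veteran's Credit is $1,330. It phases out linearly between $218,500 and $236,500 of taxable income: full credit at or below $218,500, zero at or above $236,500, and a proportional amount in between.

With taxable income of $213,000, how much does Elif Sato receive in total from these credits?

$2,930

Small Business Credit: $213,000 is at or below the $230,800 threshold, so the full $1,600 applies.
Child Tax Credit: $213,000 meets or exceeds the $116,900 cutoff, so the credit is $0.
Veteran's Credit: $213,000 is at or below the $218,500 threshold, so the full $1,330 applies.
Total: $1,600 + $0 + $1,330 = $2,930.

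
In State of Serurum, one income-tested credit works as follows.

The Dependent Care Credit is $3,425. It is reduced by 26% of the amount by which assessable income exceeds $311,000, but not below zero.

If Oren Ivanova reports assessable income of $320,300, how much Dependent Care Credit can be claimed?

Dependent Care Credit: 26% of the $9,300 excess over $311,000 is $2,418; credit = $3,425 − $2,418 = $1,007.

$1,007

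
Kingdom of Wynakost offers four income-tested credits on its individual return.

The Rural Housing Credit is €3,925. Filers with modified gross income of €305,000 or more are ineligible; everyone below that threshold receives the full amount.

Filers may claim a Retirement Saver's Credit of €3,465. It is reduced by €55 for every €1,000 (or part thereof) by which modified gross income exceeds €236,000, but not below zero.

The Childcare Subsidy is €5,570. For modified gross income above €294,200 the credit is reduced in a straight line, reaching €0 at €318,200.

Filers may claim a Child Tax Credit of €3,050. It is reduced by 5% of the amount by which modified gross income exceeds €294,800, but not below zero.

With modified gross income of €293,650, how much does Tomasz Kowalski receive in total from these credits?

Rural Housing Credit: €293,650 is below the €305,000 cutoff, so the full €3,925 applies.
Retirement Saver's Credit: income exceeds €236,000 by €57,650, which is 58 full-or-partial €1,000 increments; reduction = 58 × €55 = €3,190, leaving €275.
Childcare Subsidy: €293,650 is at or below the €294,200 threshold, so the full €5,570 applies.
Child Tax Credit: €293,650 is at or below the €294,800 threshold, so the full €3,050 applies.
Total: €3,925 + €275 + €5,570 + €3,050 = €12,820.

€12,820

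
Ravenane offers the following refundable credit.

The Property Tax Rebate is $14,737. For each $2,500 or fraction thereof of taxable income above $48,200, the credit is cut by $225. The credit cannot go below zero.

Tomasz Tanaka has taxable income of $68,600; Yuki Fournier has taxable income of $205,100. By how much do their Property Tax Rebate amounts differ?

$12,150

Tomasz ($68,600): Property Tax Rebate: income exceeds $48,200 by $20,400, which is 9 full-or-partial $2,500 increments; reduction = 9 × $225 = $2,025, leaving $12,712.
Yuki ($205,100): Property Tax Rebate: income exceeds $48,200 by $156,900, which is 63 full-or-partial $2,500 increments; reduction = 63 × $225 = $14,175, leaving $562.
Difference: |$12,712 − $562| = $12,150.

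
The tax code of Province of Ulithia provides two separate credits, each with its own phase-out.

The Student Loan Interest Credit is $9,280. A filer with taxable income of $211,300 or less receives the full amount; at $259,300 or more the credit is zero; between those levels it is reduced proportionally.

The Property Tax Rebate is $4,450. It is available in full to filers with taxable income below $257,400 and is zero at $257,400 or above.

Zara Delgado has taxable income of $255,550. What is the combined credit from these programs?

$5,175

Student Loan Interest Credit: $255,550 is $44,250 into a $48,000 phase-out range, leaving 3,750/48,000 of the credit: $9,280 × 3,750/48,000 = $725.
Property Tax Rebate: $255,550 is below the $257,400 cutoff, so the full $4,450 applies.
Total: $725 + $4,450 = $5,175.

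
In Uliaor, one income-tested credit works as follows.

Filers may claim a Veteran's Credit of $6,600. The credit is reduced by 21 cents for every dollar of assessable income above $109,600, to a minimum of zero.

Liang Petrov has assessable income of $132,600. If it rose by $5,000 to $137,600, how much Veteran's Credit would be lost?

At $132,600 — 21% of the $23,000 excess over $109,600 is $4,830; credit = $6,600 − $4,830 = $1,770.
At $137,600 — 21% of the $28,000 excess over $109,600 is $5,880; credit = $6,600 − $5,880 = $720.
Lost: $1,770 − $720 = $1,050.

$1,050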